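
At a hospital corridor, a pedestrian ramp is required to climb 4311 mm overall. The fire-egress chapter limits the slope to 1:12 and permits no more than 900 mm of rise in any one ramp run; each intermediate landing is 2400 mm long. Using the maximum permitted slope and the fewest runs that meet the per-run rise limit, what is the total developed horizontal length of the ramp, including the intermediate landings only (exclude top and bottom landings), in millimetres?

61332 mm

4311 / 900 = 4.79, so 5 ramp runs are needed. That means 4 intermediate landings.
Horizontal run for 4311 mm of rise at 1:12 is 4311 × 12 = 51732 mm.
Intermediate landings: 4 × 2400 = 9600 mm.
Total developed length = 51732 + 9600 = 61332 mm.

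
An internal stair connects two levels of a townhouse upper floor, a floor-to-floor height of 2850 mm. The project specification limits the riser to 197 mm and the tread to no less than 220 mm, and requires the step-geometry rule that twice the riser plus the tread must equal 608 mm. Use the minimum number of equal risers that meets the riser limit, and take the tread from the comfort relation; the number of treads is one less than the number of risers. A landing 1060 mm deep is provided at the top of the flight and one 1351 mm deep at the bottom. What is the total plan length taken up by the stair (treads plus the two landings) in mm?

At most 197 each: 2850/197 = 14.47, giving 15 risers.
Each riser is 2850/15 = 190 mm (≤ 197 mm).
Tread T = 608 − 2 × 190 = 228 mm (≥ 220 mm).
Treads = 15 − 1 = 14; going = 14 × 228 = 3192 mm.
Add landings: 3192 + 1060 + 1351 = 5603 mm.

5603 mm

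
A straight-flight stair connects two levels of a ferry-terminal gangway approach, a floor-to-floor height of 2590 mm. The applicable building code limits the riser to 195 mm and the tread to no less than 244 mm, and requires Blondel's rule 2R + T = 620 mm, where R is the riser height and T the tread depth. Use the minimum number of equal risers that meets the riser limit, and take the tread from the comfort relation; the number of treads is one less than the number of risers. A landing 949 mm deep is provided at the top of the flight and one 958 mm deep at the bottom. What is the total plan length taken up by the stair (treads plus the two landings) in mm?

At most 195 each: 2590/195 = 13.28, giving 14 risers.
R = 2590 ÷ 14 = 185 mm.
Tread T = 620 − 2 × 185 = 250 mm (≥ 244 mm).
Going = (14 − 1) × 250 = 3250 mm.
Add landings: 3250 + 949 + 958 = 5157 mm.

5157 mm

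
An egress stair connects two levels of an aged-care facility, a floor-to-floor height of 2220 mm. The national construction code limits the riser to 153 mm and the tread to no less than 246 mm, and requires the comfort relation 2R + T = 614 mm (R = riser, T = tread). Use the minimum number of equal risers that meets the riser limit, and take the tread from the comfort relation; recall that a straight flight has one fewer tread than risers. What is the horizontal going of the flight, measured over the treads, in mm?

At most 153 each: 2220/153 = 14.51, giving 15 risers.
R = 2220 ÷ 15 = 148 mm.
T = 614 − 2·148 = 318 mm, which satisfies the 246 mm minimum.
Going = (15 − 1) × 318 = 4452 mm.

4452 mm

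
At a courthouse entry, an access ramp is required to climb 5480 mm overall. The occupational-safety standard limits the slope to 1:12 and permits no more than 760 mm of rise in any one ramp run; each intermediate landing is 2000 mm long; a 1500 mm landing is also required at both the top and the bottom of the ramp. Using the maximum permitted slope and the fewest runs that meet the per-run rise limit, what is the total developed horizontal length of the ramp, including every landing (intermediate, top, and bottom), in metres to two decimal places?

82.76 m

5480 / 760 = 7.211 → round up to 8 ramp runs. That means 7 intermediate landings.
Horizontal run for 5480 mm of rise at 1:12 is 5480 × 12 = 65760 mm.
Intermediate landings: 7 × 2000 = 14000 mm.
Top and bottom landings: 2 × 1500 = 3000 mm.
Total = 65760 + 14000 + 3000 = 82760 mm.
= 82.76 m.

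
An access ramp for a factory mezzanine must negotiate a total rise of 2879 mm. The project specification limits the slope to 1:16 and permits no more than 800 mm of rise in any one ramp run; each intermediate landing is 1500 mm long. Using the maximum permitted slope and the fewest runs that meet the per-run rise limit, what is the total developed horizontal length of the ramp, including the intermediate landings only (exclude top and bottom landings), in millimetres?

⌈2879/800⌉ = 4 ramp runs. That means 3 intermediate landings.
Horizontal run for 2879 mm of rise at 1:16 is 2879 × 16 = 46064 mm.
3 intermediate landings contribute 3 × 1500 = 4500 mm.
Total developed length = 46064 + 4500 = 50564 mm.

50564 mm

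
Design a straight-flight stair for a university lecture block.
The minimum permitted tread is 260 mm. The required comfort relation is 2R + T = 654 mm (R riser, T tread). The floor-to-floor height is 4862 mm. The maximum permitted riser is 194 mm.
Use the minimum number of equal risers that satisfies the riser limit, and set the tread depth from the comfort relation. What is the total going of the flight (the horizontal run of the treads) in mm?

At most 194 each: 4862/194 = 25.06, giving 26 risers.
Each riser is 4862/26 = 187 mm (≤ 194 mm).
From 2R + T = 654: T = 654 − 374 = 280 mm.
Treads = 26 − 1 = 25; going = 25 × 280 = 7000 mm.

7000 mm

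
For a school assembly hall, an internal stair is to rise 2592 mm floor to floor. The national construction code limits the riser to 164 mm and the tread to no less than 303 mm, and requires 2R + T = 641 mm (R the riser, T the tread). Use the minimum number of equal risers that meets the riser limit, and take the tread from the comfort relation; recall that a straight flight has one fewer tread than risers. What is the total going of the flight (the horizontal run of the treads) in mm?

4755 mm

2592 / 164 = 15.80, so 16 risers are needed.
R = 2592 ÷ 16 = 162 mm.
From 2R + T = 641: T = 641 − 324 = 317 mm.
Going = (16 − 1) × 317 = 4755 mm.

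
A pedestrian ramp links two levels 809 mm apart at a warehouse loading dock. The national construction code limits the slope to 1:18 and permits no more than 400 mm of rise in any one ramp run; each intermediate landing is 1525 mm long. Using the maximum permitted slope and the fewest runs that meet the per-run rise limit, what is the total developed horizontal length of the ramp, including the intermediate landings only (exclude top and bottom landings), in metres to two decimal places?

17.61 m

809 / 400 = 2.02, so 3 ramp runs are needed. That means 2 intermediate landings.
Horizontal run for 809 mm of rise at 1:18 is 809 × 18 = 14562 mm.
Intermediate landings: 2 × 1525 = 3050 mm.
Developed length = 14562 + 3050 = 17612 mm.
= 17.61 m.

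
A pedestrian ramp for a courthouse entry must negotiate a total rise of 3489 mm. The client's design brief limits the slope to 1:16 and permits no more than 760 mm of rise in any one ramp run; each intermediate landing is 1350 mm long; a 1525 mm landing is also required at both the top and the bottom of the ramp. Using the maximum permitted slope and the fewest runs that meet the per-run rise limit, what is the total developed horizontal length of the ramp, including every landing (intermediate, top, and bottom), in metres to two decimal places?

⌈3489/760⌉ = 5 ramp runs. That means 4 intermediate landings.
Ramp run (horizontal) at 1:16: 3489 × 16 = 55824 mm.
4 intermediate landings contribute 4 × 1350 = 5400 mm.
Top and bottom landings: 2 × 1525 = 3050 mm.
Total = 55824 + 5400 + 3050 = 64274 mm.
= 64.27 m.

64.27 m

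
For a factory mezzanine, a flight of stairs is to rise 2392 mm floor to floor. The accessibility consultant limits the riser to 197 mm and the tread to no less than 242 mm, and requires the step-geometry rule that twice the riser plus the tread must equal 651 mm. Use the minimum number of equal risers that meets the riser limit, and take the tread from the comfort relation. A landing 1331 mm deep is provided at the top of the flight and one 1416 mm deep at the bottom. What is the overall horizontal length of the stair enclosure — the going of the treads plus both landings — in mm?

At most 197 each: 2392/197 = 12.14, giving 13 risers.
Riser R = 2392 / 13 = 184 mm, within the 197 mm limit.
T = 651 − 2·184 = 283 mm, which satisfies the 242 mm minimum.
Going = (13 − 1) × 283 = 3396 mm.
Add landings: 3396 + 1331 + 1416 = 6143 mm.

6143 mm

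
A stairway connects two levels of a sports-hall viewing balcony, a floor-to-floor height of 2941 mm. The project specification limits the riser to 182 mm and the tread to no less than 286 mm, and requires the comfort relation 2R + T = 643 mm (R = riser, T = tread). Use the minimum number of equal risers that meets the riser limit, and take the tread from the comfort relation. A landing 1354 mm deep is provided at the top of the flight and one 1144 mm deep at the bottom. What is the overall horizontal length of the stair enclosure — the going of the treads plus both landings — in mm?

2941 / 182 = 16.16, so 17 risers are needed.
Each riser is 2941/17 = 173 mm (≤ 182 mm).
T = 643 − 2·173 = 297 mm, which satisfies the 286 mm minimum.
Going = (17 − 1) × 297 = 4752 mm.
Add landings: 4752 + 1354 + 1144 = 7250 mm.

7250 mm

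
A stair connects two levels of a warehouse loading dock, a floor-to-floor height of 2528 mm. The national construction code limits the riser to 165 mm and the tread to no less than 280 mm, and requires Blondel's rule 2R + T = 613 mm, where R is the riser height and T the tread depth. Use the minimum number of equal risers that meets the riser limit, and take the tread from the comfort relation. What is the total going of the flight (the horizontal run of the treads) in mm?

4455 mm

⌈2528/165⌉ = 16 risers.
Each riser is 2528/16 = 158 mm (≤ 165 mm).
From 2R + T = 613: T = 613 − 316 = 297 mm.
16 risers give 15 treads; going = 15 × 297 = 4455 mm.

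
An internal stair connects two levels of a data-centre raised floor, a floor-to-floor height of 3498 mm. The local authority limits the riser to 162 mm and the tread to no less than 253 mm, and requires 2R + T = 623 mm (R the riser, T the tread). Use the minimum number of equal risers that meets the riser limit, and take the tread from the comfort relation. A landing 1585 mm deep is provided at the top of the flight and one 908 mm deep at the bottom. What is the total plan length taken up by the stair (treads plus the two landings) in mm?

8898 mm

3498 / 162 = 21.593 → round up to 22 risers.
Each riser is 3498/22 = 159 mm (≤ 162 mm).
T = 623 − 2·159 = 305 mm, which satisfies the 253 mm minimum.
22 risers give 21 treads; going = 21 × 305 = 6405 mm.
Enclosure = 6405 + 1585 + 908 = 8898 mm.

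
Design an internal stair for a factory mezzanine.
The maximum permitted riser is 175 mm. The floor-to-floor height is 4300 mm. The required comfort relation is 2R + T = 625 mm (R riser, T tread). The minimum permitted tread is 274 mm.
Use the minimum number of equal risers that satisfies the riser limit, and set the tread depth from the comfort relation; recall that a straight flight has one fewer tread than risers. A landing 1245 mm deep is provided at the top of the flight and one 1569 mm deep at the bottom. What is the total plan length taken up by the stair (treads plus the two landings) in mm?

⌈4300/175⌉ = 25 risers.
Riser R = 4300 / 25 = 172 mm, within the 175 mm limit.
T = 625 − 2·172 = 281 mm, which satisfies the 274 mm minimum.
Treads = 25 − 1 = 24; going = 24 × 281 = 6744 mm.
Enclosure = 6744 + 1245 + 1569 = 9558 mm.

9558 mm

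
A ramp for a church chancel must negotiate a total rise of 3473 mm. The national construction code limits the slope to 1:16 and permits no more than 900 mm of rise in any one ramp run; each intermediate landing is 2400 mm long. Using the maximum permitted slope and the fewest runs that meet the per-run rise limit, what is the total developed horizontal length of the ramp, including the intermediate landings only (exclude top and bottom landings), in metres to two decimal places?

At most 900 each: 3473/900 = 3.86, giving 4 ramp runs. That means 3 intermediate landings.
Ramp run (horizontal) at 1:16: 3473 × 16 = 55568 mm.
Intermediate landings: 3 × 2400 = 7200 mm.
Total developed length = 55568 + 7200 = 62768 mm.
= 62.77 m.

62.77 m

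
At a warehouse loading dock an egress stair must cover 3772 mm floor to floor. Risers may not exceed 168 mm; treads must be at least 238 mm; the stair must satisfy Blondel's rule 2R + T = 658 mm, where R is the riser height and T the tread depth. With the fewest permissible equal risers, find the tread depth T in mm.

330 mm

⌈3772/168⌉ = 23 risers.
Each riser is 3772/23 = 164 mm (≤ 168 mm).
Tread T = 658 − 2 × 164 = 330 mm (≥ 238 mm).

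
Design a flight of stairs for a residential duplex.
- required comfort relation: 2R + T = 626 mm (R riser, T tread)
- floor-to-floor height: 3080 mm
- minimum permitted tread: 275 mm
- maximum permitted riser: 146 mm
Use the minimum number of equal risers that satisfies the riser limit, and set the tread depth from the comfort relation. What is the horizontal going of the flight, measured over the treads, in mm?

3080 / 146 = 21.10, so 22 risers are needed.
R = 3080 ÷ 22 = 140 mm.
From 2R + T = 626: T = 626 − 280 = 346 mm.
Going = (22 − 1) × 346 = 7266 mm.

7266 mm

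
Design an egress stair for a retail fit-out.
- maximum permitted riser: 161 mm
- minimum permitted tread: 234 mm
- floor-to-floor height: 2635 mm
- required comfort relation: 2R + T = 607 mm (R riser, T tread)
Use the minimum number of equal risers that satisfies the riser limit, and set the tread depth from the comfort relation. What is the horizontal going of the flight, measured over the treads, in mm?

At most 161 each: 2635/161 = 16.37, giving 17 risers.
R = 2635 ÷ 17 = 155 mm.
From 2R + T = 607: T = 607 − 310 = 297 mm.
Going = (17 − 1) × 297 = 4752 mm.

4752 mm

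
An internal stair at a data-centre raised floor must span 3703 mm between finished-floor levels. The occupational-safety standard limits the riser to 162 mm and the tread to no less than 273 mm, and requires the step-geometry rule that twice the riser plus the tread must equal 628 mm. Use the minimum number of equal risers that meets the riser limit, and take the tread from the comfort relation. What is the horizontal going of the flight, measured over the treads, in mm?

6732 mm

3703 / 162 = 22.858 → round up to 23 risers.
Riser R = 3703 / 23 = 161 mm, within the 162 mm limit.
From 2R + T = 628: T = 628 − 322 = 306 mm.
23 risers give 22 treads; going = 22 × 306 = 6732 mm.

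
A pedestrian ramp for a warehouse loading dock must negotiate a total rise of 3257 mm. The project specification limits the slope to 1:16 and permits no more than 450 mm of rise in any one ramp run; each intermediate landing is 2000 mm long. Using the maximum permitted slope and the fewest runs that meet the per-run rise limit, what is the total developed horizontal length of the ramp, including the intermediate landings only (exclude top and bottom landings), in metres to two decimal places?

3257 / 450 = 7.238 → round up to 8 ramp runs. That means 7 intermediate landings.
Horizontal run for 3257 mm of rise at 1:16 is 3257 × 16 = 52112 mm.
7 intermediate landings contribute 7 × 2000 = 14000 mm.
Total developed length = 52112 + 14000 = 66112 mm.
= 66.11 m.

66.11 m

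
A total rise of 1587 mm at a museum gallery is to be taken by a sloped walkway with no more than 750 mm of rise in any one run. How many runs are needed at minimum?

3 runs

1587 / 750 = 2.116 → round up to 3 ramp runs.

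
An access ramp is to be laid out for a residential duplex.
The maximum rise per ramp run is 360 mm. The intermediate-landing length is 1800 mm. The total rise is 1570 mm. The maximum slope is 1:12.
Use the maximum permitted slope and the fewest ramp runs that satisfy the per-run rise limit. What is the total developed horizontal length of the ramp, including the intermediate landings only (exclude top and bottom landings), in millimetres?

26040 mm

1570 / 360 = 4.36, so 5 ramp runs are needed. That means 4 intermediate landings.
Horizontal run for 1570 mm of rise at 1:12 is 1570 × 12 = 18840 mm.
Intermediate landings: 4 × 1800 = 7200 mm.
Total developed length = 18840 + 7200 = 26040 mm.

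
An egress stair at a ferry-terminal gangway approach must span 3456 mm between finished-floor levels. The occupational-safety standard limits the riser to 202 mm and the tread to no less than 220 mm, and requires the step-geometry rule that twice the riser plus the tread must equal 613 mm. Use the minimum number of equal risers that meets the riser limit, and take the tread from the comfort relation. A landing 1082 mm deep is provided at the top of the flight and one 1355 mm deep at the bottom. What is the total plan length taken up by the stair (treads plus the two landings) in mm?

6330 mm

3456 / 202 = 17.11, so 18 risers are needed.
Each riser is 3456/18 = 192 mm (≤ 202 mm).
T = 613 − 2·192 = 229 mm, which satisfies the 220 mm minimum.
Treads = 18 − 1 = 17; going = 17 × 229 = 3893 mm.
Enclosure = 3893 + 1082 + 1355 = 6330 mm.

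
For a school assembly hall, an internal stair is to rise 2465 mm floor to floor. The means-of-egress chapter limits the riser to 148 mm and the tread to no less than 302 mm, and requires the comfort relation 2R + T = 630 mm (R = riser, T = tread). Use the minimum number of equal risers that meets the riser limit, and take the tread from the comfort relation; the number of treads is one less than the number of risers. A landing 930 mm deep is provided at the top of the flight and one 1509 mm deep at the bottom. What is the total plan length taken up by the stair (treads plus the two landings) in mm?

⌈2465/148⌉ = 17 risers.
Riser R = 2465 / 17 = 145 mm, within the 148 mm limit.
T = 630 − 2·145 = 340 mm, which satisfies the 302 mm minimum.
Going = (17 − 1) × 340 = 5440 mm.
Add landings: 5440 + 930 + 1509 = 7879 mm.

7879 mm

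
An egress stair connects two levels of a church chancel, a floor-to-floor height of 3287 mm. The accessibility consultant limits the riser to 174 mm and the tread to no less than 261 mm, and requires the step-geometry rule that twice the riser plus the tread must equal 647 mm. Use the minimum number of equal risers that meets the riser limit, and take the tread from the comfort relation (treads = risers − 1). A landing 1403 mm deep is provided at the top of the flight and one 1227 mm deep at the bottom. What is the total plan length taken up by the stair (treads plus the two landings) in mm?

8048 mm

⌈3287/174⌉ = 19 risers.
Riser R = 3287 / 19 = 173 mm, within the 174 mm limit.
Tread T = 647 − 2 × 173 = 301 mm (≥ 261 mm).
19 risers give 18 treads; going = 18 × 301 = 5418 mm.
Add landings: 5418 + 1403 + 1227 = 8048 mm.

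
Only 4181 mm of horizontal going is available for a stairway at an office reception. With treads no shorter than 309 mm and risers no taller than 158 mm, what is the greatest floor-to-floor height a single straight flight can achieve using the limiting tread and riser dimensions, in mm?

2212 mm

4181 / 309 = 13.53, so 13 treads fit.
Risers = treads + 1 = 14.
Maximum height = 14 × 158 = 2212 mm.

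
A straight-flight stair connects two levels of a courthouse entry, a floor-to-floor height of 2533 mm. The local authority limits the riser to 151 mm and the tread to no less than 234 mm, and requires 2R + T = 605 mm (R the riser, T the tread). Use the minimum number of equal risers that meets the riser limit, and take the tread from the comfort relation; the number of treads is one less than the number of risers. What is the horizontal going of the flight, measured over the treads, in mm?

4912 mm

2533 / 151 = 16.77, so 17 risers are needed.
R = 2533 ÷ 17 = 149 mm.
T = 605 − 2·149 = 307 mm, which satisfies the 234 mm minimum.
17 risers give 16 treads; going = 16 × 307 = 4912 mm.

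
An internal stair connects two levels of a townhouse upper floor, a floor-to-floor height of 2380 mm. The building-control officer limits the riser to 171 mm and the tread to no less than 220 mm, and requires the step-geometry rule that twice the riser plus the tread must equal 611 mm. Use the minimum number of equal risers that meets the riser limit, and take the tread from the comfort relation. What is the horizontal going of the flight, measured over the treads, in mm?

3523 mm

At most 171 each: 2380/171 = 13.92, giving 14 risers.
Riser R = 2380 / 14 = 170 mm, within the 171 mm limit.
Tread T = 611 − 2 × 170 = 271 mm (≥ 220 mm).
14 risers give 13 treads; going = 13 × 271 = 3523 mm.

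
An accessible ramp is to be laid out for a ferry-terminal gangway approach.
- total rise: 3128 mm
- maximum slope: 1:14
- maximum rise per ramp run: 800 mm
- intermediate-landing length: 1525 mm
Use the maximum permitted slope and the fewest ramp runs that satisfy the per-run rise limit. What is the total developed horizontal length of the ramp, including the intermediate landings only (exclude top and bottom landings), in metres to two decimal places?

3128 / 800 = 3.910 → round up to 4 ramp runs. That means 3 intermediate landings.
Ramp run (horizontal) at 1:14: 3128 × 14 = 43792 mm.
3 intermediate landings contribute 3 × 1525 = 4575 mm.
Developed length = 43792 + 4575 = 48367 mm.
= 48.37 m.

48.37 m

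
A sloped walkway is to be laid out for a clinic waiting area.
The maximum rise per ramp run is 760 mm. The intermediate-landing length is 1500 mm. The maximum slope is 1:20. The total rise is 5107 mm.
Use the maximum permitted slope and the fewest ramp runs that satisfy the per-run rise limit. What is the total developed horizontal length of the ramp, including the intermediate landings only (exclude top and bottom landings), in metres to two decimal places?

111.14 m

⌈5107/760⌉ = 7 ramp runs. That means 6 intermediate landings.
Ramp run (horizontal) at 1:20: 5107 × 20 = 102140 mm.
6 intermediate landings contribute 6 × 1500 = 9000 mm.
Total developed length = 102140 + 9000 = 111140 mm.
= 111.14 m.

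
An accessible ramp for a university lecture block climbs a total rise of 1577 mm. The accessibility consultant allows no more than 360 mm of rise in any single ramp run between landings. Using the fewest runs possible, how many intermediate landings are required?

4 intermediate landings

1577 / 360 = 4.381 → round up to 5 ramp runs.
5 runs are separated by 4 intermediate landings.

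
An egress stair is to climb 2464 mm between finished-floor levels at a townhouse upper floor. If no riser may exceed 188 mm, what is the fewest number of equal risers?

14 risers

2464 / 188 = 13.106 → round up to 14 risers.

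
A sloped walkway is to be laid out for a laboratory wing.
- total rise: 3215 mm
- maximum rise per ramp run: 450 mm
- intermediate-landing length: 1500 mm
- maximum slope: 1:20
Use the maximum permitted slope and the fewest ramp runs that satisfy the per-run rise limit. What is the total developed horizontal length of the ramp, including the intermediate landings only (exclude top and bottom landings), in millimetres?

⌈3215/450⌉ = 8 ramp runs. That means 7 intermediate landings.
Ramp run (horizontal) at 1:20: 3215 × 20 = 64300 mm.
Intermediate landings: 7 × 1500 = 10500 mm.
Total developed length = 64300 + 10500 = 74800 mm.

74800 mm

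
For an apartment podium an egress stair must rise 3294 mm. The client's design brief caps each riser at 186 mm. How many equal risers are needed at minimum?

18 risers

At most 186 each: 3294/186 = 17.71, giving 18 risers.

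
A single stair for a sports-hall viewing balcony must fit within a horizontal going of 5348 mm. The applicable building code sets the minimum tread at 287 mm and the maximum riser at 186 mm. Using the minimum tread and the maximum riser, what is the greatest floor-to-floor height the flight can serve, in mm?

Treads that fit: ⌊5348 / 287⌋ = 18.
Risers = treads + 1 = 19.
Maximum height = 19 × 186 = 3534 mm.

3534 mm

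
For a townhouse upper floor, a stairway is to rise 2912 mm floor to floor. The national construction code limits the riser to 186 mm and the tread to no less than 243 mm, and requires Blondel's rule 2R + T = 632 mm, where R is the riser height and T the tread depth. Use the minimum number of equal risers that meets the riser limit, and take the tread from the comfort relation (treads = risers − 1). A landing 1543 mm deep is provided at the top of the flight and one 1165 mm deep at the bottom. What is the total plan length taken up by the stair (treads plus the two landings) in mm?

6728 mm

⌈2912/186⌉ = 16 risers.
Riser R = 2912 / 16 = 182 mm, within the 186 mm limit.
T = 632 − 2·182 = 268 mm, which satisfies the 243 mm minimum.
16 risers give 15 treads; going = 15 × 268 = 4020 mm.
Enclosure = 4020 + 1543 + 1165 = 6728 mm.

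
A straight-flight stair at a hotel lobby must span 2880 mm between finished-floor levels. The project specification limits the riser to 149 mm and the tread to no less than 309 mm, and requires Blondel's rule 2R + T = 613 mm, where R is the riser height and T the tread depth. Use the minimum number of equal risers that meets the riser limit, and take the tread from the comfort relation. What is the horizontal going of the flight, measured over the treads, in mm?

6175 mm

At most 149 each: 2880/149 = 19.33, giving 20 risers.
R = 2880 ÷ 20 = 144 mm.
T = 613 − 2·144 = 325 mm, which satisfies the 309 mm minimum.
Going = (20 − 1) × 325 = 6175 mm.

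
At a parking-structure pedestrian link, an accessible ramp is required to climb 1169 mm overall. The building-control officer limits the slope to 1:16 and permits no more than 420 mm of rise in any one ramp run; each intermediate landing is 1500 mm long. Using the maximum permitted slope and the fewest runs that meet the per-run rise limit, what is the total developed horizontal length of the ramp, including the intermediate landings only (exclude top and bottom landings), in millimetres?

21704 mm

1169 / 420 = 2.783 → round up to 3 ramp runs. That means 2 intermediate landings.
Ramp run (horizontal) at 1:16: 1169 × 16 = 18704 mm.
2 intermediate landings contribute 2 × 1500 = 3000 mm.
Total developed length = 18704 + 3000 = 21704 mm.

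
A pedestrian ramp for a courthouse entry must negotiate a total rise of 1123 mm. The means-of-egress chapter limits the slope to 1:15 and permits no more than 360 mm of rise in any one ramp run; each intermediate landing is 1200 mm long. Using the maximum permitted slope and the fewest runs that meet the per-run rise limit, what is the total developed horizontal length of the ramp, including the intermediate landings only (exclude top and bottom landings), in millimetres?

20445 mm

1123 / 360 = 3.119 → round up to 4 ramp runs. That means 3 intermediate landings.
Horizontal run for 1123 mm of rise at 1:15 is 1123 × 15 = 16845 mm.
3 intermediate landings contribute 3 × 1200 = 3600 mm.
Total developed length = 16845 + 3600 = 20445 mm.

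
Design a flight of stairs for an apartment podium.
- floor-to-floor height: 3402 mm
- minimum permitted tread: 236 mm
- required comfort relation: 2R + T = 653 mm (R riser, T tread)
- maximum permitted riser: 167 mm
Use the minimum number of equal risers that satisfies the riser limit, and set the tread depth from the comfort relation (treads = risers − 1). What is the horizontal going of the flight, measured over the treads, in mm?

At most 167 each: 3402/167 = 20.37, giving 21 risers.
R = 3402 ÷ 21 = 162 mm.
Tread T = 653 − 2 × 162 = 329 mm (≥ 236 mm).
Treads = 21 − 1 = 20; going = 20 × 329 = 6580 mm.

6580 mm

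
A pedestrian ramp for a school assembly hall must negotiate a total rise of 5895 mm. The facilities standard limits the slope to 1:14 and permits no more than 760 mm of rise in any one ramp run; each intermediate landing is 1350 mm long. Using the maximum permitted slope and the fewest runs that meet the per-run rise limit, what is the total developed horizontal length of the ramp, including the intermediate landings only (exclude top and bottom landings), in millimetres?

⌈5895/760⌉ = 8 ramp runs. That means 7 intermediate landings.
Horizontal run for 5895 mm of rise at 1:14 is 5895 × 14 = 82530 mm.
Intermediate landings: 7 × 1350 = 9450 mm.
Total developed length = 82530 + 9450 = 91980 mm.

91980 mm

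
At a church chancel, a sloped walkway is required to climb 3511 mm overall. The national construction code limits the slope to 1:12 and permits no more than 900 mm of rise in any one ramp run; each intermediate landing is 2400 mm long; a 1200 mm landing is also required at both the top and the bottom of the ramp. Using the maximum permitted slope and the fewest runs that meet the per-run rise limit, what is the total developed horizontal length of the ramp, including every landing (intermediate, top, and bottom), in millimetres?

3511 / 900 = 3.90, so 4 ramp runs are needed. That means 3 intermediate landings.
Ramp run (horizontal) at 1:12: 3511 × 12 = 42132 mm.
3 intermediate landings contribute 3 × 2400 = 7200 mm.
Top and bottom landings: 2 × 1200 = 2400 mm.
Total = 42132 + 7200 + 2400 = 51732 mm.

51732 mm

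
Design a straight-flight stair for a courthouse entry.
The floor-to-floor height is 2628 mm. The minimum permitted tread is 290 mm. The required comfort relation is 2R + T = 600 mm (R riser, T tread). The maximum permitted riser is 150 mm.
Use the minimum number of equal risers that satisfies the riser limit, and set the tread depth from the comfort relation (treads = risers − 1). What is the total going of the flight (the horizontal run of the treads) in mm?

5236 mm

2628 / 150 = 17.52, so 18 risers are needed.
R = 2628 ÷ 18 = 146 mm.
Tread T = 600 − 2 × 146 = 308 mm (≥ 290 mm).
Treads = 18 − 1 = 17; going = 17 × 308 = 5236 mm.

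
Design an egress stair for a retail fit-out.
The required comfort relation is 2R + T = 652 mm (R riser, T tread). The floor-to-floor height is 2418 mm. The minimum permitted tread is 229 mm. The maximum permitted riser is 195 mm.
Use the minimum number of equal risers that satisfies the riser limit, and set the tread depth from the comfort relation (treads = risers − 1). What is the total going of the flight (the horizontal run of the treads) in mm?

2418 / 195 = 12.400 → round up to 13 risers.
Riser R = 2418 / 13 = 186 mm, within the 195 mm limit.
T = 652 − 2·186 = 280 mm, which satisfies the 229 mm minimum.
13 risers give 12 treads; going = 12 × 280 = 3360 mm.

3360 mm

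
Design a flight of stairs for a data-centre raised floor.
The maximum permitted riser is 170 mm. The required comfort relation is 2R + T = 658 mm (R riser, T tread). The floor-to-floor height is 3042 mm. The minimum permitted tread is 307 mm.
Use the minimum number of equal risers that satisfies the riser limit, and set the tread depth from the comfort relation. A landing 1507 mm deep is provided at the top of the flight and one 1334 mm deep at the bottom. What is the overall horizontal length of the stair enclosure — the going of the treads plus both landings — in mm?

8281 mm

⌈3042/170⌉ = 18 risers.
Each riser is 3042/18 = 169 mm (≤ 170 mm).
T = 658 − 2·169 = 320 mm, which satisfies the 307 mm minimum.
Going = (18 − 1) × 320 = 5440 mm.
Add landings: 5440 + 1507 + 1334 = 8281 mm.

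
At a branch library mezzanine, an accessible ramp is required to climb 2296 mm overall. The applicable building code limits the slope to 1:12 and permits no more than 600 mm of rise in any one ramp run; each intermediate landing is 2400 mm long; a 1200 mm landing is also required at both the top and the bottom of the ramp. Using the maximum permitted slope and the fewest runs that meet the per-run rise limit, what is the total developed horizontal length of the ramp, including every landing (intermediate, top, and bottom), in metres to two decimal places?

2296 / 600 = 3.827 → round up to 4 ramp runs. That means 3 intermediate landings.
Horizontal run for 2296 mm of rise at 1:12 is 2296 × 12 = 27552 mm.
3 intermediate landings contribute 3 × 2400 = 7200 mm.
Top and bottom landings: 2 × 1200 = 2400 mm.
Total = 27552 + 7200 + 2400 = 37152 mm.
= 37.15 m.

37.15 m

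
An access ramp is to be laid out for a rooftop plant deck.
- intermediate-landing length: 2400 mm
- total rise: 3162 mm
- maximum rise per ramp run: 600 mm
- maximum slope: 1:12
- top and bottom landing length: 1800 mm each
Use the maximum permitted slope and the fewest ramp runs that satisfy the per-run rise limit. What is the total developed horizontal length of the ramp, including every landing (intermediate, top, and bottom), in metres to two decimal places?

3162 / 600 = 5.270 → round up to 6 ramp runs. That means 5 intermediate landings.
Ramp run (horizontal) at 1:12: 3162 × 12 = 37944 mm.
Intermediate landings: 5 × 2400 = 12000 mm.
Top and bottom landings: 2 × 1800 = 3600 mm.
Total = 37944 + 12000 + 3600 = 53544 mm.
= 53.54 m.

53.54 m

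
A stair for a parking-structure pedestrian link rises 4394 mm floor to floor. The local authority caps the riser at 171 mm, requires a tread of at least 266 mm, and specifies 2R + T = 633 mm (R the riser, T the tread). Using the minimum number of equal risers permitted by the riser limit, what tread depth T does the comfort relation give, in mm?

295 mm

⌈4394/171⌉ = 26 risers.
R = 4394 ÷ 26 = 169 mm.
Tread T = 633 − 2 × 169 = 295 mm (≥ 266 mm).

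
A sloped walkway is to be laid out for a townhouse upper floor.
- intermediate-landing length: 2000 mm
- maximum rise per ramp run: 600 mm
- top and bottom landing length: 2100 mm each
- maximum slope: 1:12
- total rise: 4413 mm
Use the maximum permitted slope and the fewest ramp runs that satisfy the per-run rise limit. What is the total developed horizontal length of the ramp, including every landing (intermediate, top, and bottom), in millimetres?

71156 mm

4413 / 600 = 7.355 → round up to 8 ramp runs. That means 7 intermediate landings.
Horizontal run for 4413 mm of rise at 1:12 is 4413 × 12 = 52956 mm.
Intermediate landings: 7 × 2000 = 14000 mm.
Top and bottom landings: 2 × 2100 = 4200 mm.
Total = 52956 + 14000 + 4200 = 71156 mm.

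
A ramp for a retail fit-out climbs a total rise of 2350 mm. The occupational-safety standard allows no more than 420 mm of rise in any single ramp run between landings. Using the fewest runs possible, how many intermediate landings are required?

5 intermediate landings

2350 / 420 = 5.60, so 6 ramp runs are needed.
6 runs are separated by 5 intermediate landings.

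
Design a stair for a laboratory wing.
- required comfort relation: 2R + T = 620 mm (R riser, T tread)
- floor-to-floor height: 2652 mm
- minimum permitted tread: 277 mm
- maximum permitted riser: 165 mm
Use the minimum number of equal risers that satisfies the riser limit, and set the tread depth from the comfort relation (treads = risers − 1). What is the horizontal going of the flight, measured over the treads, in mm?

4928 mm

2652 / 165 = 16.073 → round up to 17 risers.
R = 2652 ÷ 17 = 156 mm.
From 2R + T = 620: T = 620 − 312 = 308 mm.
17 risers give 16 treads; going = 16 × 308 = 4928 mm.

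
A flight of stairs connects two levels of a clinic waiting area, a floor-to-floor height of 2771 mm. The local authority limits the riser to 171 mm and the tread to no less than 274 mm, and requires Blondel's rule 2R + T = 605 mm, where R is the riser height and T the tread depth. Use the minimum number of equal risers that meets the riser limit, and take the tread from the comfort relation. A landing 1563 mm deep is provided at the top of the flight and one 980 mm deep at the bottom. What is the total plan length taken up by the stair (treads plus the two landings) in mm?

2771 / 171 = 16.20, so 17 risers are needed.
Riser R = 2771 / 17 = 163 mm, within the 171 mm limit.
From 2R + T = 605: T = 605 − 326 = 279 mm.
17 risers give 16 treads; going = 16 × 279 = 4464 mm.
Add landings: 4464 + 1563 + 980 = 7007 mm.

7007 mm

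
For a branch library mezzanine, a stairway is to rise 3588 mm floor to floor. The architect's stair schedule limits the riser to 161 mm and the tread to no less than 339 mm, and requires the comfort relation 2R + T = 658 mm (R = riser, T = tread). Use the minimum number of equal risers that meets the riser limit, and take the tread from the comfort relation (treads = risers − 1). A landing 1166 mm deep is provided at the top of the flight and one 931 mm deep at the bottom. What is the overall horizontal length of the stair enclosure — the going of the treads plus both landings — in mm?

⌈3588/161⌉ = 23 risers.
Riser R = 3588 / 23 = 156 mm, within the 161 mm limit.
Tread T = 658 − 2 × 156 = 346 mm (≥ 339 mm).
23 risers give 22 treads; going = 22 × 346 = 7612 mm.
Add landings: 7612 + 1166 + 931 = 9709 mm.

9709 mm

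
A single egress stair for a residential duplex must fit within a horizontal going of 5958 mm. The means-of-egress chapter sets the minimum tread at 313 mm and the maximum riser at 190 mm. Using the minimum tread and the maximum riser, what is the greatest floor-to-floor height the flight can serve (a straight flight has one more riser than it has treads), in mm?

3800 mm

Treads that fit: ⌊5958 / 313⌋ = 19.
Risers = treads + 1 = 20.
Maximum height = 20 × 190 = 3800 mm.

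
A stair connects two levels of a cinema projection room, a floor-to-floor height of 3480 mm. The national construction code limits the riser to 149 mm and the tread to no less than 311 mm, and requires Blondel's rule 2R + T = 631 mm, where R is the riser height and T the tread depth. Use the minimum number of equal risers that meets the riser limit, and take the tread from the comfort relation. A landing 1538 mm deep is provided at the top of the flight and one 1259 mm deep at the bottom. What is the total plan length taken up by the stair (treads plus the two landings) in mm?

10640 mm

At most 149 each: 3480/149 = 23.36, giving 24 risers.
R = 3480 ÷ 24 = 145 mm.
From 2R + T = 631: T = 631 − 290 = 341 mm.
24 risers give 23 treads; going = 23 × 341 = 7843 mm.
Add landings: 7843 + 1538 + 1259 = 10640 mm.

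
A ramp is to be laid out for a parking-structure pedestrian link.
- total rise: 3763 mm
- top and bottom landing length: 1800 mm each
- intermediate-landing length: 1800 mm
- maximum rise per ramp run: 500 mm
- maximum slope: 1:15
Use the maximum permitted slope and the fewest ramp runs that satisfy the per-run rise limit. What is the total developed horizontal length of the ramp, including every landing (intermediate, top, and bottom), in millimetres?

72645 mm

3763 / 500 = 7.53, so 8 ramp runs are needed. That means 7 intermediate landings.
Horizontal run for 3763 mm of rise at 1:15 is 3763 × 15 = 56445 mm.
7 intermediate landings contribute 7 × 1800 = 12600 mm.
Top and bottom landings: 2 × 1800 = 3600 mm.
Total = 56445 + 12600 + 3600 = 72645 mm.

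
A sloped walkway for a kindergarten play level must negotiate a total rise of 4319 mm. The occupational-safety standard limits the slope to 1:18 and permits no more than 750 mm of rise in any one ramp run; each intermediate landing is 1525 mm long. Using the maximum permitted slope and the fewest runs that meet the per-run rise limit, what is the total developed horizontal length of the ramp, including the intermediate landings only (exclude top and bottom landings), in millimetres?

4319 / 750 = 5.76, so 6 ramp runs are needed. That means 5 intermediate landings.
Ramp run (horizontal) at 1:18: 4319 × 18 = 77742 mm.
Intermediate landings: 5 × 1525 = 7625 mm.
Developed length = 77742 + 7625 = 85367 mm.

85367 mm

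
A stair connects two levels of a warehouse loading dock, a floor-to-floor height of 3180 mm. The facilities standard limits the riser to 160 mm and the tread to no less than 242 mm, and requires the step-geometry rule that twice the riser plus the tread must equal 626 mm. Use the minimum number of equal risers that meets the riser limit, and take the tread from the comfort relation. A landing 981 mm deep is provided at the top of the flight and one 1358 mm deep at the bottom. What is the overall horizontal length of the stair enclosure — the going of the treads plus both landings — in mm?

⌈3180/160⌉ = 20 risers.
Riser R = 3180 / 20 = 159 mm, within the 160 mm limit.
From 2R + T = 626: T = 626 − 318 = 308 mm.
20 risers give 19 treads; going = 19 × 308 = 5852 mm.
Enclosure = 5852 + 981 + 1358 = 8191 mm.

8191 mm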